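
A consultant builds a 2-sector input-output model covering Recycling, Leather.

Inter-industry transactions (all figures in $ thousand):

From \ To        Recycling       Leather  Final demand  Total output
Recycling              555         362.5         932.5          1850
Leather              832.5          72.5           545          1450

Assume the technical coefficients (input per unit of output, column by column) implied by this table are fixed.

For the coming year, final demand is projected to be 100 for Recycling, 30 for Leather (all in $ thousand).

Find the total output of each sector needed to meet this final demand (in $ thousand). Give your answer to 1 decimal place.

Technical coefficients a_ij = z_ij / X_j:
  a_RR = 555/1850 = 0.30, a_LR = 832.5/1850 = 0.45
  a_RL = 362.5/1450 = 0.25, a_LL = 72.5/1450 = 0.05
I − A =
  [   0.70    -0.25]
  [  -0.45     0.95]
det(I−A) = (0.70)(0.95) − (-0.25)(-0.45) = 0.5525
adj(I−A) = [[0.95, 0.25], [0.45, 0.70]]
(I − A)⁻¹ = adj(I−A) / det(I−A) ≈
  [   1.7195     0.4525]
  [   0.8145     1.2670]
x = (I − A)⁻¹ d = adj(I−A)·d / det(I−A), with det(I−A) = 0.5525:
  x_R = (0.95·100 + 0.25·30) / 0.5525 = 102.50 / 0.5525 ≈ 185.5
  x_L = (0.45·100 + 0.70·30) / 0.5525 = 66.00 / 0.5525 ≈ 119.5

x_R = 185.5, x_L = 119.5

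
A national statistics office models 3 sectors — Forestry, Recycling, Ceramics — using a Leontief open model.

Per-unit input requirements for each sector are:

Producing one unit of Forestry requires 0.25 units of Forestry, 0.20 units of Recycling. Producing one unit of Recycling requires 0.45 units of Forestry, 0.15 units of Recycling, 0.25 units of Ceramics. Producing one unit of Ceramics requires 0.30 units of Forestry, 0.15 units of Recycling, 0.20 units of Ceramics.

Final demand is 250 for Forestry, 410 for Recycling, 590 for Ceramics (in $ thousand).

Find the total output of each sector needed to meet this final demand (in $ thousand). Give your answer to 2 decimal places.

I − A =
  [   0.75    -0.45    -0.30]
  [  -0.20     0.85    -0.15]
  [   0.00    -0.25     0.80]
Cofactors of I−A, C_ij = (−1)^(i+j)·(minor ij) (rows/columns in the sector order above):
  C_11 = (0.85)(0.80) − (-0.15)(-0.25) = 0.6425
  C_12 = −[(-0.20)(0.80) − (-0.15)(0.00)] = 0.1600
  C_13 = (-0.20)(-0.25) − (0.85)(0.00) = 0.0500
  C_21 = −[(-0.45)(0.80) − (-0.30)(-0.25)] = 0.4350
  C_22 = (0.75)(0.80) − (-0.30)(0.00) = 0.6000
  C_23 = −[(0.75)(-0.25) − (-0.45)(0.00)] = 0.1875
  C_31 = (-0.45)(-0.15) − (-0.30)(0.85) = 0.3225
  C_32 = −[(0.75)(-0.15) − (-0.30)(-0.20)] = 0.1725
  C_33 = (0.75)(0.85) − (-0.45)(-0.20) = 0.5475
det(I−A) = Σ_j (I−A)_1j·C_1j = (0.75)(0.6425) + (-0.45)(0.1600) + (-0.30)(0.0500) = 0.394875
adj(I−A) = Cᵀ =
  [ 0.6425   0.4350   0.3225]
  [ 0.1600   0.6000   0.1725]
  [ 0.0500   0.1875   0.5475]
(I − A)⁻¹ = adj(I−A) / det(I−A) ≈
  [   1.6271     1.1016     0.8167]
  [   0.4052     1.5195     0.4368]
  [   0.1266     0.4748     1.3865]
x = (I − A)⁻¹ d = adj(I−A)·d / det(I−A), with det(I−A) = 0.394875:
  x_1 = (0.6425·250 + 0.4350·410 + 0.3225·590) / 0.394875 = 529.25 / 0.394875 ≈ 1340.30
  x_2 = (0.1600·250 + 0.6000·410 + 0.1725·590) / 0.394875 = 387.775 / 0.394875 ≈ 982.02
  x_3 = (0.0500·250 + 0.1875·410 + 0.5475·590) / 0.394875 = 412.40 / 0.394875 ≈ 1044.38

x_1 = 1340.30, x_2 = 982.02, x_3 = 1044.38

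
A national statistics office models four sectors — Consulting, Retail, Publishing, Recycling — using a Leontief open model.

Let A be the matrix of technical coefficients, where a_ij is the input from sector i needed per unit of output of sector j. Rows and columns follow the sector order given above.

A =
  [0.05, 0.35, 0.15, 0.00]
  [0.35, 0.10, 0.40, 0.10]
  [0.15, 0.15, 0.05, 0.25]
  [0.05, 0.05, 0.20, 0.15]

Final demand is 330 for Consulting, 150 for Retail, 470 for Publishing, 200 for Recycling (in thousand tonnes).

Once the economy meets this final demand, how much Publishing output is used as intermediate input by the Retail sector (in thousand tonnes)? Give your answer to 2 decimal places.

z_32 = 146.25

I − A =
  [   0.95    -0.35    -0.15     0.00]
  [  -0.35     0.90    -0.40    -0.10]
  [  -0.15    -0.15     0.95    -0.25]
  [  -0.05    -0.05    -0.20     0.85]
Compute the cofactors C_ij = (−1)^(i+j)·(3×3 minor ij) of I−A; the adjugate is their transpose:
adj(I−A) = Cᵀ =
  [ 0.618000   0.286125   0.240000   0.104250]
  [ 0.328875   0.698625   0.387375   0.196125]
  [ 0.175000   0.182000   0.616125   0.202625]
  [ 0.096875   0.100750   0.181875   0.589750]
det(I−A) = Σ_j (I−A)_1j·C_1j = (0.95)(0.618000) + (-0.35)(0.328875) + (-0.15)(0.175000) + (0.00)(0.096875) = 0.44574375
(I − A)⁻¹ = adj(I−A) / det(I−A) ≈
  [   1.3864     0.6419     0.5384     0.2339]
  [   0.7378     1.5673     0.8691     0.4400]
  [   0.3926     0.4083     1.3822     0.4546]
  [   0.2173     0.2260     0.4080     1.3231]
First solve x = (I − A)⁻¹ d = adj(I−A)·d / det(I−A); in particular x_2 = (0.328875·330 + 0.698625·150 + 0.387375·470 + 0.196125·200) / 0.44574375 = 434.61375 / 0.44574375 ≈ 975.0305.
Intermediate flow from 3 to 2: z_32 = a_32 · x_2 = 0.15 × 434.61375 / 0.44574375 = 65.1920625 / 0.44574375 ≈ 146.25.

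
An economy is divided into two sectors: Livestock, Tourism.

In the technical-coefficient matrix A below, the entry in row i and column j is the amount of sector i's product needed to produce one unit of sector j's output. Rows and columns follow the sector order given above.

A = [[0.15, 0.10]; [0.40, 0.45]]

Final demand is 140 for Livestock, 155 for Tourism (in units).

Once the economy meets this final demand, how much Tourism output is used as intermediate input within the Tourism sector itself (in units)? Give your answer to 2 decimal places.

z_22 = 197.63

I − A =
  [   0.85    -0.10]
  [  -0.40     0.55]
det(I−A) = (0.85)(0.55) − (-0.10)(-0.40) = 0.4275
adj(I−A) = [[0.55, 0.10], [0.40, 0.85]]
(I − A)⁻¹ = adj(I−A) / det(I−A) ≈
  [   1.2865     0.2339]
  [   0.9357     1.9883]
First solve x = (I − A)⁻¹ d = adj(I−A)·d / det(I−A); in particular x_2 = (0.40·140 + 0.85·155) / 0.4275 = 187.75 / 0.4275 ≈ 439.1813.
Intermediate flow from 2 to 2: z_22 = a_22 · x_2 = 0.45 × 187.75 / 0.4275 = 84.4875 / 0.4275 ≈ 197.63.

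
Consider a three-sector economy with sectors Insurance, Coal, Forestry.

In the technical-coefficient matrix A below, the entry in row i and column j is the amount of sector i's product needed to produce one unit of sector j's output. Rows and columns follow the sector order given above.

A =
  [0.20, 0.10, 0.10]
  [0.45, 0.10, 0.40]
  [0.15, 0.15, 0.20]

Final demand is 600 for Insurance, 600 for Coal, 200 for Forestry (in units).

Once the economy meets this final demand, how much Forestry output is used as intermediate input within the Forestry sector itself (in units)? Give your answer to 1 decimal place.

I − A =
  [   0.80    -0.10    -0.10]
  [  -0.45     0.90    -0.40]
  [  -0.15    -0.15     0.80]
Cofactors of I−A, C_ij = (−1)^(i+j)·(minor ij) (rows/columns in the sector order above):
  C_11 = (0.90)(0.80) − (-0.40)(-0.15) = 0.6600
  C_12 = −[(-0.45)(0.80) − (-0.40)(-0.15)] = 0.4200
  C_13 = (-0.45)(-0.15) − (0.90)(-0.15) = 0.2025
  C_21 = −[(-0.10)(0.80) − (-0.10)(-0.15)] = 0.0950
  C_22 = (0.80)(0.80) − (-0.10)(-0.15) = 0.6250
  C_23 = −[(0.80)(-0.15) − (-0.10)(-0.15)] = 0.1350
  C_31 = (-0.10)(-0.40) − (-0.10)(0.90) = 0.1300
  C_32 = −[(0.80)(-0.40) − (-0.10)(-0.45)] = 0.3650
  C_33 = (0.80)(0.90) − (-0.10)(-0.45) = 0.6750
det(I−A) = Σ_j (I−A)_1j·C_1j = (0.80)(0.6600) + (-0.10)(0.4200) + (-0.10)(0.2025) = 0.46575
adj(I−A) = Cᵀ =
  [ 0.6600   0.0950   0.1300]
  [ 0.4200   0.6250   0.3650]
  [ 0.2025   0.1350   0.6750]
(I − A)⁻¹ = adj(I−A) / det(I−A) ≈
  [   1.4171     0.2040     0.2791]
  [   0.9018     1.3419     0.7837]
  [   0.4348     0.2899     1.4493]
First solve x = (I − A)⁻¹ d = adj(I−A)·d / det(I−A); in particular x_F = (0.2025·600 + 0.1350·600 + 0.6750·200) / 0.46575 = 337.50 / 0.46575 ≈ 724.638.
Intermediate flow from F to F: z_FF = a_FF · x_F = 0.20 × 337.50 / 0.46575 = 67.50 / 0.46575 ≈ 144.9.

z_FF = 144.9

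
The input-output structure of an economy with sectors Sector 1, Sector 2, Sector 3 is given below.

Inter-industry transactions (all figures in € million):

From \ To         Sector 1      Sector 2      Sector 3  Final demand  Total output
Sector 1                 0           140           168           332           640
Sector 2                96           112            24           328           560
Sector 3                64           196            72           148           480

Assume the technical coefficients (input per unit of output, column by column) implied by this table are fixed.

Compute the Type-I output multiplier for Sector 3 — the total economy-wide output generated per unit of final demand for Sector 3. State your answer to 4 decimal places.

m_3 = 1.9854

Technical coefficients a_ij = z_ij / X_j:
  a_11 = 0/640 = 0.00, a_21 = 96/640 = 0.15, a_31 = 64/640 = 0.10
  a_12 = 140/560 = 0.25, a_22 = 112/560 = 0.20, a_32 = 196/560 = 0.35
  a_13 = 168/480 = 0.35, a_23 = 24/480 = 0.05, a_33 = 72/480 = 0.15
I − A =
  [   1.00    -0.25    -0.35]
  [  -0.15     0.80    -0.05]
  [  -0.10    -0.35     0.85]
Cofactors of I−A, C_ij = (−1)^(i+j)·(minor ij) (rows/columns in the sector order above):
  C_11 = (0.80)(0.85) − (-0.05)(-0.35) = 0.6625
  C_12 = −[(-0.15)(0.85) − (-0.05)(-0.10)] = 0.1325
  C_13 = (-0.15)(-0.35) − (0.80)(-0.10) = 0.1325
  C_21 = −[(-0.25)(0.85) − (-0.35)(-0.35)] = 0.3350
  C_22 = (1.00)(0.85) − (-0.35)(-0.10) = 0.8150
  C_23 = −[(1.00)(-0.35) − (-0.25)(-0.10)] = 0.3750
  C_31 = (-0.25)(-0.05) − (-0.35)(0.80) = 0.2925
  C_32 = −[(1.00)(-0.05) − (-0.35)(-0.15)] = 0.1025
  C_33 = (1.00)(0.80) − (-0.25)(-0.15) = 0.7625
det(I−A) = Σ_j (I−A)_1j·C_1j = (1.00)(0.6625) + (-0.25)(0.1325) + (-0.35)(0.1325) = 0.5830
adj(I−A) = Cᵀ =
  [ 0.6625   0.3350   0.2925]
  [ 0.1325   0.8150   0.1025]
  [ 0.1325   0.3750   0.7625]
(I − A)⁻¹ = adj(I−A) / det(I−A) ≈
  [   1.13636     0.57461     0.50172]
  [   0.22727     1.39794     0.17581]
  [   0.22727     0.64322     1.30789]
The output multiplier for sector j is the column-j sum of the Leontief inverse (I − A)⁻¹ = adj(I−A) / det(I−A).
Column 3 of adj(I−A): (0.2925, 0.1025, 0.7625); det(I−A) = 0.5830.
m_3 = (0.2925 + 0.1025 + 0.7625) / 0.5830 = 1.1575 / 0.5830 ≈ 1.9854.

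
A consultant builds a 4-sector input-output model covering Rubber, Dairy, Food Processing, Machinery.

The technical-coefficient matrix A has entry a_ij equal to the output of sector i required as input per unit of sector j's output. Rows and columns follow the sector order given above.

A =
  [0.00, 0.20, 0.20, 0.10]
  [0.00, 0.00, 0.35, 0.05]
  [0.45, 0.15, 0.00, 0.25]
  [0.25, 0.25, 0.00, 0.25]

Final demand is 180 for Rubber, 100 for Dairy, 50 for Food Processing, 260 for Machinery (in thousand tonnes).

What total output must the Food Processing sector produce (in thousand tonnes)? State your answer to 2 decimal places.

x_3 = 395.07

I − A =
  [   1.00    -0.20    -0.20    -0.10]
  [   0.00     1.00    -0.35    -0.05]
  [  -0.45    -0.15     1.00    -0.25]
  [  -0.25    -0.25     0.00     0.75]
Compute the cofactors C_ij = (−1)^(i+j)·(3×3 minor ij) of I−A; the adjugate is their transpose:
adj(I−A) = Cᵀ =
  [ 0.67625   0.21000   0.20875   0.17375]
  [ 0.15250   0.64500   0.25625   0.14875]
  [ 0.39625   0.26250   0.71000   0.30700]
  [ 0.27625   0.28500   0.15500   0.82600]
det(I−A) = Σ_j (I−A)_1j·C_1j = (1.00)(0.67625) + (-0.20)(0.15250) + (-0.20)(0.39625) + (-0.10)(0.27625) = 0.538875
(I − A)⁻¹ = adj(I−A) / det(I−A) ≈
  [   1.2549     0.3897     0.3874     0.3224]
  [   0.2830     1.1969     0.4755     0.2760]
  [   0.7353     0.4871     1.3176     0.5697]
  [   0.5126     0.5289     0.2876     1.5328]
x = (I − A)⁻¹ d = adj(I−A)·d / det(I−A), with det(I−A) = 0.538875:
  x_1 = (0.67625·180 + 0.21000·100 + 0.20875·50 + 0.17375·260) / 0.538875 = 198.3375 / 0.538875 ≈ 368.06
  x_2 = (0.15250·180 + 0.64500·100 + 0.25625·50 + 0.14875·260) / 0.538875 = 143.4375 / 0.538875 ≈ 266.18
  x_3 = (0.39625·180 + 0.26250·100 + 0.71000·50 + 0.30700·260) / 0.538875 = 212.895 / 0.538875 ≈ 395.07
  x_4 = (0.27625·180 + 0.28500·100 + 0.15500·50 + 0.82600·260) / 0.538875 = 300.735 / 0.538875 ≈ 558.08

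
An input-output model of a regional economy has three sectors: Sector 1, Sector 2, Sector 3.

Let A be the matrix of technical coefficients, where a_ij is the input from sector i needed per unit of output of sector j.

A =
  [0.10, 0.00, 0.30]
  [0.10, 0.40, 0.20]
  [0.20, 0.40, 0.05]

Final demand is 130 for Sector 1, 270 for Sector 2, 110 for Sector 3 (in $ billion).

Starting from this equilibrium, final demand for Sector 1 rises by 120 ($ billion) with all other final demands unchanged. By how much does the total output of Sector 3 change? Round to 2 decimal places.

I − A =
  [   0.90     0.00    -0.30]
  [  -0.10     0.60    -0.20]
  [  -0.20    -0.40     0.95]
Cofactors of I−A, C_ij = (−1)^(i+j)·(minor ij) (rows/columns in the sector order above):
  C_11 = (0.60)(0.95) − (-0.20)(-0.40) = 0.4900
  C_12 = −[(-0.10)(0.95) − (-0.20)(-0.20)] = 0.1350
  C_13 = (-0.10)(-0.40) − (0.60)(-0.20) = 0.1600
  C_21 = −[(0.00)(0.95) − (-0.30)(-0.40)] = 0.1200
  C_22 = (0.90)(0.95) − (-0.30)(-0.20) = 0.7950
  C_23 = −[(0.90)(-0.40) − (0.00)(-0.20)] = 0.3600
  C_31 = (0.00)(-0.20) − (-0.30)(0.60) = 0.1800
  C_32 = −[(0.90)(-0.20) − (-0.30)(-0.10)] = 0.2100
  C_33 = (0.90)(0.60) − (0.00)(-0.10) = 0.5400
det(I−A) = Σ_j (I−A)_1j·C_1j = (0.90)(0.4900) + (0.00)(0.1350) + (-0.30)(0.1600) = 0.3930
adj(I−A) = Cᵀ =
  [ 0.4900   0.1200   0.1800]
  [ 0.1350   0.7950   0.2100]
  [ 0.1600   0.3600   0.5400]
(I − A)⁻¹ = adj(I−A) / det(I−A) ≈
  [   1.2468     0.3053     0.4580]
  [   0.3435     2.0229     0.5344]
  [   0.4071     0.9160     1.3740]
Δx = (I − A)⁻¹ Δd with Δd having +120 in the Sector 1 component and 0 elsewhere.
So Δx_3 = L_31 · (+120), where L_31 = adj(I−A)_31 / det(I−A) = 0.1600 / 0.3930.
Δx_3 = 0.1600 × (+120) / 0.3930 = 19.20 / 0.3930 ≈ 48.85.

Δx_3 = 48.85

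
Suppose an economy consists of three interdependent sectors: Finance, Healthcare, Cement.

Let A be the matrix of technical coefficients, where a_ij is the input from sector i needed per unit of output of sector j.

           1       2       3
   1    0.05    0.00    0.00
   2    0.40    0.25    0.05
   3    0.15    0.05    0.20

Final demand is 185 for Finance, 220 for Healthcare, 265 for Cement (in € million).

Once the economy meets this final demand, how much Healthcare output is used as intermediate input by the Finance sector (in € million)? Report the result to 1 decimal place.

z_21 = 77.9

I − A =
  [   0.95     0.00     0.00]
  [  -0.40     0.75    -0.05]
  [  -0.15    -0.05     0.80]
Cofactors of I−A, C_ij = (−1)^(i+j)·(minor ij) (rows/columns in the sector order above):
  C_11 = (0.75)(0.80) − (-0.05)(-0.05) = 0.5975
  C_12 = −[(-0.40)(0.80) − (-0.05)(-0.15)] = 0.3275
  C_13 = (-0.40)(-0.05) − (0.75)(-0.15) = 0.1325
  C_21 = −[(0.00)(0.80) − (0.00)(-0.05)] = 0.0000
  C_22 = (0.95)(0.80) − (0.00)(-0.15) = 0.7600
  C_23 = −[(0.95)(-0.05) − (0.00)(-0.15)] = 0.0475
  C_31 = (0.00)(-0.05) − (0.00)(0.75) = 0.0000
  C_32 = −[(0.95)(-0.05) − (0.00)(-0.40)] = 0.0475
  C_33 = (0.95)(0.75) − (0.00)(-0.40) = 0.7125
det(I−A) = Σ_j (I−A)_1j·C_1j = (0.95)(0.5975) + (0.00)(0.3275) + (0.00)(0.1325) = 0.567625
adj(I−A) = Cᵀ =
  [ 0.5975   0.0000   0.0000]
  [ 0.3275   0.7600   0.0475]
  [ 0.1325   0.0475   0.7125]
(I − A)⁻¹ = adj(I−A) / det(I−A) ≈
  [   1.0526     0.0000     0.0000]
  [   0.5770     1.3389     0.0837]
  [   0.2334     0.0837     1.2552]
First solve x = (I − A)⁻¹ d = adj(I−A)·d / det(I−A); in particular x_1 = (0.5975·185 + 0.0000·220 + 0.0000·265) / 0.567625 = 110.5375 / 0.567625 ≈ 194.737.
Intermediate flow from 2 to 1: z_21 = a_21 · x_1 = 0.40 × 110.5375 / 0.567625 = 44.215 / 0.567625 ≈ 77.9.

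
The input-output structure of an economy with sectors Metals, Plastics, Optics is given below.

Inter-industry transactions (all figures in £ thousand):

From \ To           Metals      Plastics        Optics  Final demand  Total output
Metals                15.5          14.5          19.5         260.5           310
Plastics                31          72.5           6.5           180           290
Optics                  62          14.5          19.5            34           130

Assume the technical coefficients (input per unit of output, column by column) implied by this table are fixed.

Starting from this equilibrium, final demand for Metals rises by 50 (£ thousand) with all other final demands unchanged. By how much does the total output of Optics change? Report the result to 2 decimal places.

Technical coefficients a_ij = z_ij / X_j:
  a_MM = 15.5/310 = 0.05, a_PM = 31/310 = 0.10, a_OM = 62/310 = 0.20
  a_MP = 14.5/290 = 0.05, a_PP = 72.5/290 = 0.25, a_OP = 14.5/290 = 0.05
  a_MO = 19.5/130 = 0.15, a_PO = 6.5/130 = 0.05, a_OO = 19.5/130 = 0.15
I − A =
  [   0.95    -0.05    -0.15]
  [  -0.10     0.75    -0.05]
  [  -0.20    -0.05     0.85]
Cofactors of I−A, C_ij = (−1)^(i+j)·(minor ij) (rows/columns in the sector order above):
  C_11 = (0.75)(0.85) − (-0.05)(-0.05) = 0.6350
  C_12 = −[(-0.10)(0.85) − (-0.05)(-0.20)] = 0.0950
  C_13 = (-0.10)(-0.05) − (0.75)(-0.20) = 0.1550
  C_21 = −[(-0.05)(0.85) − (-0.15)(-0.05)] = 0.0500
  C_22 = (0.95)(0.85) − (-0.15)(-0.20) = 0.7775
  C_23 = −[(0.95)(-0.05) − (-0.05)(-0.20)] = 0.0575
  C_31 = (-0.05)(-0.05) − (-0.15)(0.75) = 0.1150
  C_32 = −[(0.95)(-0.05) − (-0.15)(-0.10)] = 0.0625
  C_33 = (0.95)(0.75) − (-0.05)(-0.10) = 0.7075
det(I−A) = Σ_j (I−A)_1j·C_1j = (0.95)(0.6350) + (-0.05)(0.0950) + (-0.15)(0.1550) = 0.57525
adj(I−A) = Cᵀ =
  [ 0.6350   0.0500   0.1150]
  [ 0.0950   0.7775   0.0625]
  [ 0.1550   0.0575   0.7075]
(I − A)⁻¹ = adj(I−A) / det(I−A) ≈
  [   1.1039     0.0869     0.1999]
  [   0.1651     1.3516     0.1086]
  [   0.2694     0.1000     1.2299]
Δx = (I − A)⁻¹ Δd with Δd having +50 in the Metals component and 0 elsewhere.
So Δx_O = L_OM · (+50), where L_OM = adj(I−A)_OM / det(I−A) = 0.1550 / 0.57525.
Δx_O = 0.1550 × (+50) / 0.57525 = 7.75 / 0.57525 ≈ 13.47.

Δx_O = 13.47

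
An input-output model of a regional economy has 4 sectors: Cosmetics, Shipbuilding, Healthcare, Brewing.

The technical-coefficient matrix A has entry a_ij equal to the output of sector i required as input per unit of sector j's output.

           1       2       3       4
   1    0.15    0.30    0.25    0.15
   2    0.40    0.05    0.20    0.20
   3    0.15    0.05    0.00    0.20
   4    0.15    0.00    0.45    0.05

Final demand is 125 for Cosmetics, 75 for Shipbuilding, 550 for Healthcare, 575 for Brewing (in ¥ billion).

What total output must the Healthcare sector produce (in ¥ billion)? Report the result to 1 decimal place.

I − A =
  [   0.85    -0.30    -0.25    -0.15]
  [  -0.40     0.95    -0.20    -0.20]
  [  -0.15    -0.05     1.00    -0.20]
  [  -0.15     0.00    -0.45     0.95]
Compute the cofactors C_ij = (−1)^(i+j)·(3×3 minor ij) of I−A; the adjugate is their transpose:
adj(I−A) = Cᵀ =
  [ 0.803000   0.273250   0.373750   0.263000]
  [ 0.422000   0.655250   0.363000   0.281000]
  [ 0.184375   0.091000   0.622750   0.179375]
  [ 0.214125   0.086250   0.354000   0.629375]
det(I−A) = Σ_j (I−A)_1j·C_1j = (0.85)(0.803000) + (-0.30)(0.422000) + (-0.25)(0.184375) + (-0.15)(0.214125) = 0.4777375
(I − A)⁻¹ = adj(I−A) / det(I−A) ≈
  [   1.6808     0.5720     0.7823     0.5505]
  [   0.8833     1.3716     0.7598     0.5882]
  [   0.3859     0.1905     1.3035     0.3755]
  [   0.4482     0.1805     0.7410     1.3174]
x = (I − A)⁻¹ d = adj(I−A)·d / det(I−A), with det(I−A) = 0.4777375:
  x_1 = (0.803000·125 + 0.273250·75 + 0.373750·550 + 0.263000·575) / 0.4777375 = 477.65625 / 0.4777375 ≈ 999.8
  x_2 = (0.422000·125 + 0.655250·75 + 0.363000·550 + 0.281000·575) / 0.4777375 = 463.11875 / 0.4777375 ≈ 969.4
  x_3 = (0.184375·125 + 0.091000·75 + 0.622750·550 + 0.179375·575) / 0.4777375 = 475.525 / 0.4777375 ≈ 995.4
  x_4 = (0.214125·125 + 0.086250·75 + 0.354000·550 + 0.629375·575) / 0.4777375 = 589.825 / 0.4777375 ≈ 1234.6

x_3 = 995.4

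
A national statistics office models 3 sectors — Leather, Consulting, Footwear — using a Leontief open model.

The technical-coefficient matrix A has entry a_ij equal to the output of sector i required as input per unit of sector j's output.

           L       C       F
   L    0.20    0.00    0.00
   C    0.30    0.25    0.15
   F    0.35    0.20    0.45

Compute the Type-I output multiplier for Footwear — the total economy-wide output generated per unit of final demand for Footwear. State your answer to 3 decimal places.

I − A =
  [   0.80     0.00     0.00]
  [  -0.30     0.75    -0.15]
  [  -0.35    -0.20     0.55]
Cofactors of I−A, C_ij = (−1)^(i+j)·(minor ij) (rows/columns in the sector order above):
  C_11 = (0.75)(0.55) − (-0.15)(-0.20) = 0.3825
  C_12 = −[(-0.30)(0.55) − (-0.15)(-0.35)] = 0.2175
  C_13 = (-0.30)(-0.20) − (0.75)(-0.35) = 0.3225
  C_21 = −[(0.00)(0.55) − (0.00)(-0.20)] = 0.0000
  C_22 = (0.80)(0.55) − (0.00)(-0.35) = 0.4400
  C_23 = −[(0.80)(-0.20) − (0.00)(-0.35)] = 0.1600
  C_31 = (0.00)(-0.15) − (0.00)(0.75) = 0.0000
  C_32 = −[(0.80)(-0.15) − (0.00)(-0.30)] = 0.1200
  C_33 = (0.80)(0.75) − (0.00)(-0.30) = 0.6000
det(I−A) = Σ_j (I−A)_1j·C_1j = (0.80)(0.3825) + (0.00)(0.2175) + (0.00)(0.3225) = 0.3060
adj(I−A) = Cᵀ =
  [ 0.3825   0.0000   0.0000]
  [ 0.2175   0.4400   0.1200]
  [ 0.3225   0.1600   0.6000]
(I − A)⁻¹ = adj(I−A) / det(I−A) ≈
  [   1.2500     0.0000     0.0000]
  [   0.7108     1.4379     0.3922]
  [   1.0539     0.5229     1.9608]
The output multiplier for sector j is the column-j sum of the Leontief inverse (I − A)⁻¹ = adj(I−A) / det(I−A).
Column F of adj(I−A): (0.0000, 0.1200, 0.6000); det(I−A) = 0.3060.
m_F = (0.0000 + 0.1200 + 0.6000) / 0.3060 = 0.72 / 0.3060 ≈ 2.353.

m_F = 2.353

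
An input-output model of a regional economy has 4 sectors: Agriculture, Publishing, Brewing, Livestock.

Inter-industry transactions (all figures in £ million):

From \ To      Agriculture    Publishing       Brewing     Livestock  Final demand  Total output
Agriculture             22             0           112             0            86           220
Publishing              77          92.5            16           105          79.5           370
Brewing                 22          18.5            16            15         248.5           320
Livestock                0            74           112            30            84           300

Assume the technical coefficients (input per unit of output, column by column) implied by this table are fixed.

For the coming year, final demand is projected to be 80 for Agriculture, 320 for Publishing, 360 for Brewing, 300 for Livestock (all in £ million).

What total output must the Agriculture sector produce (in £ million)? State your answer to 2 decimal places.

Technical coefficients a_ij = z_ij / X_j:
  a_11 = 22/220 = 0.10, a_21 = 77/220 = 0.35, a_31 = 22/220 = 0.10, a_41 = 0/220 = 0.00
  a_12 = 0/370 = 0.00, a_22 = 92.5/370 = 0.25, a_32 = 18.5/370 = 0.05, a_42 = 74/370 = 0.20
  a_13 = 112/320 = 0.35, a_23 = 16/320 = 0.05, a_33 = 16/320 = 0.05, a_43 = 112/320 = 0.35
  a_14 = 0/300 = 0.00, a_24 = 105/300 = 0.35, a_34 = 15/300 = 0.05, a_44 = 30/300 = 0.10
I − A =
  [   0.90     0.00    -0.35     0.00]
  [  -0.35     0.75    -0.05    -0.35]
  [  -0.10    -0.05     0.95    -0.05]
  [   0.00    -0.20    -0.35     0.90]
Compute the cofactors C_ij = (−1)^(i+j)·(3×3 minor ij) of I−A; the adjugate is their transpose:
adj(I−A) = Cᵀ =
  [ 0.552750   0.019250   0.211750   0.019250]
  [ 0.309875   0.722250   0.261000   0.295375]
  [ 0.079750   0.049500   0.544500   0.049500]
  [ 0.099875   0.179750   0.269750   0.606625]
det(I−A) = Σ_j (I−A)_1j·C_1j = (0.90)(0.552750) + (0.00)(0.309875) + (-0.35)(0.079750) + (0.00)(0.099875) = 0.4695625
(I − A)⁻¹ = adj(I−A) / det(I−A) ≈
  [   1.1772     0.0410     0.4510     0.0410]
  [   0.6599     1.5381     0.5558     0.6290]
  [   0.1698     0.1054     1.1596     0.1054]
  [   0.2127     0.3828     0.5745     1.2919]
x = (I − A)⁻¹ d = adj(I−A)·d / det(I−A), with det(I−A) = 0.4695625:
  x_1 = (0.552750·80 + 0.019250·320 + 0.211750·360 + 0.019250·300) / 0.4695625 = 132.385 / 0.4695625 ≈ 281.93
  x_2 = (0.309875·80 + 0.722250·320 + 0.261000·360 + 0.295375·300) / 0.4695625 = 438.4825 / 0.4695625 ≈ 933.81
  x_3 = (0.079750·80 + 0.049500·320 + 0.544500·360 + 0.049500·300) / 0.4695625 = 233.09 / 0.4695625 ≈ 496.40
  x_4 = (0.099875·80 + 0.179750·320 + 0.269750·360 + 0.606625·300) / 0.4695625 = 344.6075 / 0.4695625 ≈ 733.89

x_1 = 281.93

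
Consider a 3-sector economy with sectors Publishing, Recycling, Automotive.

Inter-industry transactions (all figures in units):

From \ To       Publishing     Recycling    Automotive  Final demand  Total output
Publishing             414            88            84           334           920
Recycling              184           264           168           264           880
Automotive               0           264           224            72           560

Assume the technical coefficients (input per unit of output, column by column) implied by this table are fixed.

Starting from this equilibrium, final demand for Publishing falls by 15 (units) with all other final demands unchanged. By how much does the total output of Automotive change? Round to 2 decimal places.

Technical coefficients a_ij = z_ij / X_j:
  a_11 = 414/920 = 0.45, a_21 = 184/920 = 0.20, a_31 = 0/920 = 0.00
  a_12 = 88/880 = 0.10, a_22 = 264/880 = 0.30, a_32 = 264/880 = 0.30
  a_13 = 84/560 = 0.15, a_23 = 168/560 = 0.30, a_33 = 224/560 = 0.40
I − A =
  [   0.55    -0.10    -0.15]
  [  -0.20     0.70    -0.30]
  [   0.00    -0.30     0.60]
Cofactors of I−A, C_ij = (−1)^(i+j)·(minor ij) (rows/columns in the sector order above):
  C_11 = (0.70)(0.60) − (-0.30)(-0.30) = 0.3300
  C_12 = −[(-0.20)(0.60) − (-0.30)(0.00)] = 0.1200
  C_13 = (-0.20)(-0.30) − (0.70)(0.00) = 0.0600
  C_21 = −[(-0.10)(0.60) − (-0.15)(-0.30)] = 0.1050
  C_22 = (0.55)(0.60) − (-0.15)(0.00) = 0.3300
  C_23 = −[(0.55)(-0.30) − (-0.10)(0.00)] = 0.1650
  C_31 = (-0.10)(-0.30) − (-0.15)(0.70) = 0.1350
  C_32 = −[(0.55)(-0.30) − (-0.15)(-0.20)] = 0.1950
  C_33 = (0.55)(0.70) − (-0.10)(-0.20) = 0.3650
det(I−A) = Σ_j (I−A)_1j·C_1j = (0.55)(0.3300) + (-0.10)(0.1200) + (-0.15)(0.0600) = 0.1605
adj(I−A) = Cᵀ =
  [ 0.3300   0.1050   0.1350]
  [ 0.1200   0.3300   0.1950]
  [ 0.0600   0.1650   0.3650]
(I − A)⁻¹ = adj(I−A) / det(I−A) ≈
  [   2.0561     0.6542     0.8411]
  [   0.7477     2.0561     1.2150]
  [   0.3738     1.0280     2.2741]
Δx = (I − A)⁻¹ Δd with Δd having -15 in the Publishing component and 0 elsewhere.
So Δx_3 = L_31 · (-15), where L_31 = adj(I−A)_31 / det(I−A) = 0.0600 / 0.1605.
Δx_3 = 0.0600 × (-15) / 0.1605 = -0.90 / 0.1605 ≈ -5.61.

Δx_3 = -5.61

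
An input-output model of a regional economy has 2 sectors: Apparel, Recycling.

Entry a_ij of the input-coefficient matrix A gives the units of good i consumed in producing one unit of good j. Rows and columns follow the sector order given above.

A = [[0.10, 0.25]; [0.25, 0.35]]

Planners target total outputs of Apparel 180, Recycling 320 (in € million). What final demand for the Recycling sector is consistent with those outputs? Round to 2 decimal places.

I − A =
  [   0.90    -0.25]
  [  -0.25     0.65]
d = (I − A) x:
  d_A = (+0.90)·180 + (-0.25)·320 = 82.00
  d_R = (-0.25)·180 + (+0.65)·320 = 163.00

d_R = 163.00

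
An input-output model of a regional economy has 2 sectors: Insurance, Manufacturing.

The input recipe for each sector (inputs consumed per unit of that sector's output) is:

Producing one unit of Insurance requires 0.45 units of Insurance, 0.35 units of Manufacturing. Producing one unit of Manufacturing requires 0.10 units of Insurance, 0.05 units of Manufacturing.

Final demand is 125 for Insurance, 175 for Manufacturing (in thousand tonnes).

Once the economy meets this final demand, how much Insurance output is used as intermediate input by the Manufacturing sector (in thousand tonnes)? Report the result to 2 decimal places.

z_IM = 28.72

I − A =
  [   0.55    -0.10]
  [  -0.35     0.95]
det(I−A) = (0.55)(0.95) − (-0.10)(-0.35) = 0.4875
adj(I−A) = [[0.95, 0.10], [0.35, 0.55]]
(I − A)⁻¹ = adj(I−A) / det(I−A) ≈
  [   1.9487     0.2051]
  [   0.7179     1.1282]
First solve x = (I − A)⁻¹ d = adj(I−A)·d / det(I−A); in particular x_M = (0.35·125 + 0.55·175) / 0.4875 = 140.00 / 0.4875 ≈ 287.1795.
Intermediate flow from I to M: z_IM = a_IM · x_M = 0.10 × 140.00 / 0.4875 = 14.00 / 0.4875 ≈ 28.72.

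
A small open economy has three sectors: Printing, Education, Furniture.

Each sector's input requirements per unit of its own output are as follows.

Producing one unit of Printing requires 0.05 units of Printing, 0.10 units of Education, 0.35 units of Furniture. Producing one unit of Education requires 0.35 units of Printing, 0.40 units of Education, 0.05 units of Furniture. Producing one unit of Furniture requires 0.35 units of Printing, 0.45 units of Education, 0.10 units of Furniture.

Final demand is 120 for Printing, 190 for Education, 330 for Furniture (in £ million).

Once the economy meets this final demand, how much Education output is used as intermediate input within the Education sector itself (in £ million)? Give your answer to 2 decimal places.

z_22 = 389.99

I − A =
  [   0.95    -0.35    -0.35]
  [  -0.10     0.60    -0.45]
  [  -0.35    -0.05     0.90]
Cofactors of I−A, C_ij = (−1)^(i+j)·(minor ij) (rows/columns in the sector order above):
  C_11 = (0.60)(0.90) − (-0.45)(-0.05) = 0.5175
  C_12 = −[(-0.10)(0.90) − (-0.45)(-0.35)] = 0.2475
  C_13 = (-0.10)(-0.05) − (0.60)(-0.35) = 0.2150
  C_21 = −[(-0.35)(0.90) − (-0.35)(-0.05)] = 0.3325
  C_22 = (0.95)(0.90) − (-0.35)(-0.35) = 0.7325
  C_23 = −[(0.95)(-0.05) − (-0.35)(-0.35)] = 0.1700
  C_31 = (-0.35)(-0.45) − (-0.35)(0.60) = 0.3675
  C_32 = −[(0.95)(-0.45) − (-0.35)(-0.10)] = 0.4625
  C_33 = (0.95)(0.60) − (-0.35)(-0.10) = 0.5350
det(I−A) = Σ_j (I−A)_1j·C_1j = (0.95)(0.5175) + (-0.35)(0.2475) + (-0.35)(0.2150) = 0.32975
adj(I−A) = Cᵀ =
  [ 0.5175   0.3325   0.3675]
  [ 0.2475   0.7325   0.4625]
  [ 0.2150   0.1700   0.5350]
(I − A)⁻¹ = adj(I−A) / det(I−A) ≈
  [   1.5694     1.0083     1.1145]
  [   0.7506     2.2214     1.4026]
  [   0.6520     0.5155     1.6224]
First solve x = (I − A)⁻¹ d = adj(I−A)·d / det(I−A); in particular x_2 = (0.2475·120 + 0.7325·190 + 0.4625·330) / 0.32975 = 321.50 / 0.32975 ≈ 974.9810.
Intermediate flow from 2 to 2: z_22 = a_22 · x_2 = 0.40 × 321.50 / 0.32975 = 128.60 / 0.32975 ≈ 389.99.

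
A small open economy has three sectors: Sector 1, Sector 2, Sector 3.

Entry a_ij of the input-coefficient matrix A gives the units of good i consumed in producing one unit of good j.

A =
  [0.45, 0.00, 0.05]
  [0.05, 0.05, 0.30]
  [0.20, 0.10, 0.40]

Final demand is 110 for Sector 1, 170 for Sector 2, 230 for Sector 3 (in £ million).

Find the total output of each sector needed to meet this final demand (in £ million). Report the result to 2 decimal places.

I − A =
  [   0.55     0.00    -0.05]
  [  -0.05     0.95    -0.30]
  [  -0.20    -0.10     0.60]
Cofactors of I−A, C_ij = (−1)^(i+j)·(minor ij) (rows/columns in the sector order above):
  C_11 = (0.95)(0.60) − (-0.30)(-0.10) = 0.5400
  C_12 = −[(-0.05)(0.60) − (-0.30)(-0.20)] = 0.0900
  C_13 = (-0.05)(-0.10) − (0.95)(-0.20) = 0.1950
  C_21 = −[(0.00)(0.60) − (-0.05)(-0.10)] = 0.0050
  C_22 = (0.55)(0.60) − (-0.05)(-0.20) = 0.3200
  C_23 = −[(0.55)(-0.10) − (0.00)(-0.20)] = 0.0550
  C_31 = (0.00)(-0.30) − (-0.05)(0.95) = 0.0475
  C_32 = −[(0.55)(-0.30) − (-0.05)(-0.05)] = 0.1675
  C_33 = (0.55)(0.95) − (0.00)(-0.05) = 0.5225
det(I−A) = Σ_j (I−A)_1j·C_1j = (0.55)(0.5400) + (0.00)(0.0900) + (-0.05)(0.1950) = 0.28725
adj(I−A) = Cᵀ =
  [ 0.5400   0.0050   0.0475]
  [ 0.0900   0.3200   0.1675]
  [ 0.1950   0.0550   0.5225]
(I − A)⁻¹ = adj(I−A) / det(I−A) ≈
  [   1.8799     0.0174     0.1654]
  [   0.3133     1.1140     0.5831]
  [   0.6789     0.1915     1.8190]
x = (I − A)⁻¹ d = adj(I−A)·d / det(I−A), with det(I−A) = 0.28725:
  x_1 = (0.5400·110 + 0.0050·170 + 0.0475·230) / 0.28725 = 71.175 / 0.28725 ≈ 247.78
  x_2 = (0.0900·110 + 0.3200·170 + 0.1675·230) / 0.28725 = 102.825 / 0.28725 ≈ 357.96
  x_3 = (0.1950·110 + 0.0550·170 + 0.5225·230) / 0.28725 = 150.975 / 0.28725 ≈ 525.59

x_1 = 247.78, x_2 = 357.96, x_3 = 525.59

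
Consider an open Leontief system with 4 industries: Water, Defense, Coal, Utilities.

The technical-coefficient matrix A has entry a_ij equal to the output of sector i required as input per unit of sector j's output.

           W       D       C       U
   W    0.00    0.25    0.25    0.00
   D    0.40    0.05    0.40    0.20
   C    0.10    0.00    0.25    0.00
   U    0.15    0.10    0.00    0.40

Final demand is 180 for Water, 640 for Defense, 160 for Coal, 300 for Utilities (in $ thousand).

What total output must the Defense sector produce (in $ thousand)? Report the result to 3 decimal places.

I − A =
  [   1.00    -0.25    -0.25     0.00]
  [  -0.40     0.95    -0.40    -0.20]
  [  -0.10     0.00     0.75     0.00]
  [  -0.15    -0.10     0.00     0.60]
Compute the cofactors C_ij = (−1)^(i+j)·(3×3 minor ij) of I−A; the adjugate is their transpose:
adj(I−A) = Cᵀ =
  [ 0.412500   0.112500   0.197500   0.037500]
  [ 0.226500   0.435000   0.307500   0.145000]
  [ 0.055000   0.015000   0.482500   0.005000]
  [ 0.140875   0.100625   0.100625   0.603750]
det(I−A) = Σ_j (I−A)_1j·C_1j = (1.00)(0.412500) + (-0.25)(0.226500) + (-0.25)(0.055000) + (0.00)(0.140875) = 0.342125
(I − A)⁻¹ = adj(I−A) / det(I−A) ≈
  [   1.2057     0.3288     0.5773     0.1096]
  [   0.6620     1.2715     0.8988     0.4238]
  [   0.1608     0.0438     1.4103     0.0146]
  [   0.4118     0.2941     0.2941     1.7647]
x = (I − A)⁻¹ d = adj(I−A)·d / det(I−A), with det(I−A) = 0.342125:
  x_W = (0.412500·180 + 0.112500·640 + 0.197500·160 + 0.037500·300) / 0.342125 = 189.10 / 0.342125 ≈ 552.722
  x_D = (0.226500·180 + 0.435000·640 + 0.307500·160 + 0.145000·300) / 0.342125 = 411.87 / 0.342125 ≈ 1203.858
  x_C = (0.055000·180 + 0.015000·640 + 0.482500·160 + 0.005000·300) / 0.342125 = 98.20 / 0.342125 ≈ 287.030
  x_U = (0.140875·180 + 0.100625·640 + 0.100625·160 + 0.603750·300) / 0.342125 = 286.9825 / 0.342125 ≈ 838.824

x_D = 1203.858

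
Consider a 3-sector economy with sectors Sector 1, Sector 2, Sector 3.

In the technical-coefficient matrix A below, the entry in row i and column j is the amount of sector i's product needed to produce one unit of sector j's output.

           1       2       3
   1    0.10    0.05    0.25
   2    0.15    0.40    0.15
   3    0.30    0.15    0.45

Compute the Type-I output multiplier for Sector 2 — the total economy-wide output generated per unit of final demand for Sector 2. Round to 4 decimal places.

I − A =
  [   0.90    -0.05    -0.25]
  [  -0.15     0.60    -0.15]
  [  -0.30    -0.15     0.55]
Cofactors of I−A, C_ij = (−1)^(i+j)·(minor ij) (rows/columns in the sector order above):
  C_11 = (0.60)(0.55) − (-0.15)(-0.15) = 0.3075
  C_12 = −[(-0.15)(0.55) − (-0.15)(-0.30)] = 0.1275
  C_13 = (-0.15)(-0.15) − (0.60)(-0.30) = 0.2025
  C_21 = −[(-0.05)(0.55) − (-0.25)(-0.15)] = 0.0650
  C_22 = (0.90)(0.55) − (-0.25)(-0.30) = 0.4200
  C_23 = −[(0.90)(-0.15) − (-0.05)(-0.30)] = 0.1500
  C_31 = (-0.05)(-0.15) − (-0.25)(0.60) = 0.1575
  C_32 = −[(0.90)(-0.15) − (-0.25)(-0.15)] = 0.1725
  C_33 = (0.90)(0.60) − (-0.05)(-0.15) = 0.5325
det(I−A) = Σ_j (I−A)_1j·C_1j = (0.90)(0.3075) + (-0.05)(0.1275) + (-0.25)(0.2025) = 0.21975
adj(I−A) = Cᵀ =
  [ 0.3075   0.0650   0.1575]
  [ 0.1275   0.4200   0.1725]
  [ 0.2025   0.1500   0.5325]
(I − A)⁻¹ = adj(I−A) / det(I−A) ≈
  [   1.39932     0.29579     0.71672]
  [   0.58020     1.91126     0.78498]
  [   0.92150     0.68259     2.42321]
The output multiplier for sector j is the column-j sum of the Leontief inverse (I − A)⁻¹ = adj(I−A) / det(I−A).
Column 2 of adj(I−A): (0.0650, 0.4200, 0.1500); det(I−A) = 0.21975.
m_2 = (0.0650 + 0.4200 + 0.1500) / 0.21975 = 0.635 / 0.21975 ≈ 2.8896.

m_2 = 2.8896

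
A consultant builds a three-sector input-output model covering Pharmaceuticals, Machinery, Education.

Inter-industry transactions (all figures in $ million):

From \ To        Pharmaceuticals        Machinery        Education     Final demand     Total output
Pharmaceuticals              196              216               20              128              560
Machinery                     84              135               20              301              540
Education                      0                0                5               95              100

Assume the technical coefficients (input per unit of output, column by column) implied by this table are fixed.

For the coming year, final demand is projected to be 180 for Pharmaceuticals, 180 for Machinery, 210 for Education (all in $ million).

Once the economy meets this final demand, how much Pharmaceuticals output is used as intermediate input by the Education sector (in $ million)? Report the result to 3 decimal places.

Technical coefficients a_ij = z_ij / X_j:
  a_PP = 196/560 = 0.35, a_MP = 84/560 = 0.15, a_EP = 0/560 = 0.00
  a_PM = 216/540 = 0.40, a_MM = 135/540 = 0.25, a_EM = 0/540 = 0.00
  a_PE = 20/100 = 0.20, a_ME = 20/100 = 0.20, a_EE = 5/100 = 0.05
I − A =
  [   0.65    -0.40    -0.20]
  [  -0.15     0.75    -0.20]
  [   0.00     0.00     0.95]
Cofactors of I−A, C_ij = (−1)^(i+j)·(minor ij) (rows/columns in the sector order above):
  C_11 = (0.75)(0.95) − (-0.20)(0.00) = 0.7125
  C_12 = −[(-0.15)(0.95) − (-0.20)(0.00)] = 0.1425
  C_13 = (-0.15)(0.00) − (0.75)(0.00) = 0.0000
  C_21 = −[(-0.40)(0.95) − (-0.20)(0.00)] = 0.3800
  C_22 = (0.65)(0.95) − (-0.20)(0.00) = 0.6175
  C_23 = −[(0.65)(0.00) − (-0.40)(0.00)] = 0.0000
  C_31 = (-0.40)(-0.20) − (-0.20)(0.75) = 0.2300
  C_32 = −[(0.65)(-0.20) − (-0.20)(-0.15)] = 0.1600
  C_33 = (0.65)(0.75) − (-0.40)(-0.15) = 0.4275
det(I−A) = Σ_j (I−A)_1j·C_1j = (0.65)(0.7125) + (-0.40)(0.1425) + (-0.20)(0.0000) = 0.406125
adj(I−A) = Cᵀ =
  [ 0.7125   0.3800   0.2300]
  [ 0.1425   0.6175   0.1600]
  [ 0.0000   0.0000   0.4275]
(I − A)⁻¹ = adj(I−A) / det(I−A) ≈
  [   1.7544     0.9357     0.5663]
  [   0.3509     1.5205     0.3940]
  [   0.0000     0.0000     1.0526]
First solve x = (I − A)⁻¹ d = adj(I−A)·d / det(I−A); in particular x_E = (0.0000·180 + 0.0000·180 + 0.4275·210) / 0.406125 = 89.775 / 0.406125 ≈ 221.05263.
Intermediate flow from P to E: z_PE = a_PE · x_E = 0.20 × 89.775 / 0.406125 = 17.955 / 0.406125 ≈ 44.211.

z_PE = 44.211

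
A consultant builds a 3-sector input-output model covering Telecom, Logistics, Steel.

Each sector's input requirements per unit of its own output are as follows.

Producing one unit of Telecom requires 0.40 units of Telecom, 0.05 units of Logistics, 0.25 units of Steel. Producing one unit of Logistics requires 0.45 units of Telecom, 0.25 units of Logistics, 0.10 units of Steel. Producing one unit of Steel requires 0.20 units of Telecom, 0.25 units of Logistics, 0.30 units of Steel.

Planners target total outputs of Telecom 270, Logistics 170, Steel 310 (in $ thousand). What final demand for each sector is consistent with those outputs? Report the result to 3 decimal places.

d_1 = 23.500, d_2 = 36.500, d_3 = 132.500

I − A =
  [   0.60    -0.45    -0.20]
  [  -0.05     0.75    -0.25]
  [  -0.25    -0.10     0.70]
d = (I − A) x:
  d_1 = (+0.60)·270 + (-0.45)·170 + (-0.20)·310 = 23.500
  d_2 = (-0.05)·270 + (+0.75)·170 + (-0.25)·310 = 36.500
  d_3 = (-0.25)·270 + (-0.10)·170 + (+0.70)·310 = 132.500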